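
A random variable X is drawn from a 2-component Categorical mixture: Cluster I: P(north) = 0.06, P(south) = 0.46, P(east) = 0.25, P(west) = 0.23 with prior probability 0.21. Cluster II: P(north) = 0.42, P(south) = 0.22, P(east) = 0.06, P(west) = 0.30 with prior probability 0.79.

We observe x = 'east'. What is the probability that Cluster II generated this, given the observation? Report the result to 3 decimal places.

0.474

By Bayes' theorem, P(k | x) = P(Z=k) f_k(x) / Σ_j P(Z=j) f_j(x).
Evaluate each component's likelihood at the observed value:
  p_I = P(east | comp) = 0.25
  p_II = P(east | comp) = 0.06
Unnormalised posteriors:
  P(Z=I)·p_I = 0.21 × 0.25 = 0.0525
  P(Z=II)·p_II = 0.79 × 0.06 = 0.0474
Sum: 0.0525 + 0.0474 = 0.0999
Responsibility of Cluster II: 0.0474 / 0.0999 ≈ 0.474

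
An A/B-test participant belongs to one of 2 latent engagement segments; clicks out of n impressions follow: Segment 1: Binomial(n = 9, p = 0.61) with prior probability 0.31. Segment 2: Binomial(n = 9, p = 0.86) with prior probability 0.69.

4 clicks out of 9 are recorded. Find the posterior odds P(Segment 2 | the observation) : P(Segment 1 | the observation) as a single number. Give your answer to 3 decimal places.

0.052

Only the two components matter; the odds are (π_i f_i(x)) / (π_j f_j(x)).
Component likelihoods at x = 4 clicks out of 9:
  f_1 = 0.157403
  f_2 = 0.00370685
0.00255772 / 0.0487949 ≈ 0.052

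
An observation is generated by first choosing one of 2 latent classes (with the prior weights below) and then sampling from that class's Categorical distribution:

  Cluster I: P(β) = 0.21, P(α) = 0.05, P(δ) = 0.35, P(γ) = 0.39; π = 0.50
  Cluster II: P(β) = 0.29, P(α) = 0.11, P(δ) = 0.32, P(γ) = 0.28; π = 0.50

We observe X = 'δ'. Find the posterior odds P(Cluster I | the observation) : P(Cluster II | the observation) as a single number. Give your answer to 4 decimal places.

Posterior odds = (π_i f_i(x)) / (π_j f_j(x)); the normalising sum cancels.
Component likelihoods at x = 'δ':
  L_I = P(δ | comp) = 0.35
  L_II = P(δ | comp) = 0.32
Posterior odds = (π_I·L_I) / (π_II·L_II) = (0.50·0.35) / (0.50·0.32) = 0.175 / 0.16 ≈ 1.0938

1.0938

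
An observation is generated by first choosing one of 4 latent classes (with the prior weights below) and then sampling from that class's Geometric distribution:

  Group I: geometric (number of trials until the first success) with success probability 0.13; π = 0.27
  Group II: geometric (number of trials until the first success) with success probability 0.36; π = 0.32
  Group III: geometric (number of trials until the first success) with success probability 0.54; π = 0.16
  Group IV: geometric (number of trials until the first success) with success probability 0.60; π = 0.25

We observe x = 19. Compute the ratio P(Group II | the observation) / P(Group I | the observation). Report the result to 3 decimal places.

Posterior odds = (π_i f_i(x)) / (π_j f_j(x)); the normalising sum cancels.
Geometric probabilities:
  f_I = 0.13·(1−0.13)^18 = 0.13·0.0815355 = 0.0105996
  f_II = 0.36·(1−0.36)^18 = 0.36·0.000324519 = 0.000116827
  f_III = 0.54·(1−0.54)^18 = 0.54·8.50435e-07 = 4.59235e-07
  f_IV = 0.60·(1−0.60)^18 = 0.60·6.87195e-08 = 4.12317e-08
3.73845e-05 / 0.00286189 ≈ 0.013

0.013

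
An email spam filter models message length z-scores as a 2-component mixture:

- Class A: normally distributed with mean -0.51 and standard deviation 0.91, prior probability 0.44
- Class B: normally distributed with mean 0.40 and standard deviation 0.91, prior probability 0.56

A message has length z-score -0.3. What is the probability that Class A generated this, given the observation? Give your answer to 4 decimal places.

0.5070

Apply Bayes' rule: the posterior for each component is proportional to its prior times its likelihood at x.
Normal densities:
  p_A = (1/(0.91·√(2π)))·exp(−(-0.3−-0.51)²/(2·0.91²)) = 0.438398·exp(-0.02663) = 0.426879
  p_B = (1/(0.91·√(2π)))·exp(−(-0.3−0.40)²/(2·0.91²)) = 0.438398·exp(-0.29586) = 0.326121
Multiply by the mixture weights:
  w_A·p_A = 0.44 × 0.426879 = 0.187827
  w_B·p_B = 0.56 × 0.326121 = 0.182628
Marginal: 0.187827 + 0.182628 = 0.370455
P(Class A | x) = 0.187827 / 0.370455 ≈ 0.5070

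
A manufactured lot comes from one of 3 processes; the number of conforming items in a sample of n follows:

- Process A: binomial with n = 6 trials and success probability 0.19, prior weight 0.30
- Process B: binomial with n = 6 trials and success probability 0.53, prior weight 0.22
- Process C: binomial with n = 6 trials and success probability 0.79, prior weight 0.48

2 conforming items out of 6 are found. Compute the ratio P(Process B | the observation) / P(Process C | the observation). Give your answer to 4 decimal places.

The posterior odds equal the prior odds times the likelihood ratio: (P(Z=i)/P(Z=j))·(f_i(x)/f_j(x)).
Evaluate each component's likelihood at the observed value:
  p_A = C(6,2)·0.19^2·0.81^4 = 15·0.0361·0.430467 = 0.233098
  p_B = C(6,2)·0.53^2·0.47^4 = 15·0.2809·0.0487968 = 0.205605
  p_C = C(6,2)·0.79^2·0.21^4 = 15·0.6241·0.00194481 = 0.0182063
Odds = (0.22/0.48) × (0.205605/0.0182063) = 0.458333 × 11.2931 ≈ 5.1760

5.1760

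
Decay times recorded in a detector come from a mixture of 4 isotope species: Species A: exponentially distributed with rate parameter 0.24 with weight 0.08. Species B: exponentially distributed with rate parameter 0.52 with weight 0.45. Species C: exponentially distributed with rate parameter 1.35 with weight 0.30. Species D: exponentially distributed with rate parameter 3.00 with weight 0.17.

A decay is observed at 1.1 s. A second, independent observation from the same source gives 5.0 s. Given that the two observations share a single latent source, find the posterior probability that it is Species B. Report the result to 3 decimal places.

0.808

By Bayes' theorem, P(k | x) = π_k f_k(x) / Σ_j π_j f_j(x).
Since both observations come from the same component, the likelihood for component k is f_k(x₁)·f_k(x₂).
  L_A = [0.184314] × [0.0722866] = 0.0133234
  L_B = [0.293486] × [0.0386223] = 0.0113351
  L_C = [0.305778] × [0.00158069] = 0.00048334
  L_D = [0.11065] × [9.17707e-07] = 1.01544e-07
Prior × likelihood for each component:
  π_A·L_A = 0.08 × 0.0133234 = 0.00106587
  π_B·L_B = 0.45 × 0.0113351 = 0.00510079
  π_C·L_C = 0.30 × 0.00048334 = 0.000145002
  π_D·L_D = 0.17 × 1.01544e-07 = 1.72624e-08
Marginal: 0.00106587 + 0.00510079 + 0.000145002 + 1.72624e-08 = 0.00631168
P(Species B | x₁, x₂) ≈ 0.808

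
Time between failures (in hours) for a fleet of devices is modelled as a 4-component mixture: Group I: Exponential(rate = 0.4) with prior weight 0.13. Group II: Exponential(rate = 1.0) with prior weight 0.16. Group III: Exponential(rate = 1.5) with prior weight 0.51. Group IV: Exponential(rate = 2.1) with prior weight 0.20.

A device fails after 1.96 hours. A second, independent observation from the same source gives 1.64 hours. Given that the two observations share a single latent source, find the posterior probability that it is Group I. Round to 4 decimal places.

P(component k | x) = π_k·f_k(x) / marginal(x), where marginal(x) = Σ_j π_j·f_j(x).
Since both observations come from the same component, the likelihood for component k is f_k(x₁)·f_k(x₂).
  f_I = [0.18263] × [0.207569] = 0.0379084
  f_II = [0.140858] × [0.19398] = 0.0273237
  f_III = [0.0792986] × [0.128152] = 0.0101623
  f_IV = [0.0342502] × [0.067067] = 0.00229706
Weight by the priors:
  π_I·f_I = 0.13 × 0.0379084 = 0.0049281
  π_II·f_II = 0.16 × 0.0273237 = 0.0043718
  π_III·f_III = 0.51 × 0.0101623 = 0.00518278
  π_IV·f_IV = 0.20 × 0.00229706 = 0.000459412
Normaliser: 0.0049281 + 0.0043718 + 0.00518278 + 0.000459412 = 0.0149421
P(Group I | x₁, x₂) = 0.0049281 / 0.0149421 ≈ 0.3298

0.3298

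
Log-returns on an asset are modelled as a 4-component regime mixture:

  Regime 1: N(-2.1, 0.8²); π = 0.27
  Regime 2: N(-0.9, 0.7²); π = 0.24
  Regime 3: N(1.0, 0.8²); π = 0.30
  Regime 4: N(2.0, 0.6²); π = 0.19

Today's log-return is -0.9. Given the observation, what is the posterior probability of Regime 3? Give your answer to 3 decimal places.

The responsibility of component k is P(Z=k) f_k(x) divided by Σ_j P(Z=j) f_j(x).
Evaluate each component's likelihood at the observed value:
  L_1 = 0.161897
  L_2 = 0.569918
  L_3 = 0.0297149
  L_4 = 5.62287e-06
Unnormalised posteriors:
  P(Z=1)·L_1 = 0.27 × 0.161897 = 0.0437122
  P(Z=2)·L_2 = 0.24 × 0.569918 = 0.13678
  P(Z=3)·L_3 = 0.30 × 0.0297149 = 0.00891446
  P(Z=4)·L_4 = 0.19 × 5.62287e-06 = 1.06835e-06
Sum: 0.0437122 + 0.13678 + 0.00891446 + 1.06835e-06 = 0.189408
So the posterior for Regime 3 is 0.00891446 / 0.189408 ≈ 0.047.

0.047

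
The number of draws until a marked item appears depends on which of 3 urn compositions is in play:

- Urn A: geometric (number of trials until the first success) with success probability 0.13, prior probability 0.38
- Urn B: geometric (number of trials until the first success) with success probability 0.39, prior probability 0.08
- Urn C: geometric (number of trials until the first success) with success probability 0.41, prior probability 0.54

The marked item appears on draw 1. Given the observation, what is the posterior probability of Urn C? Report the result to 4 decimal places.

P(component k | x) = π_k·f_k(x) / marginal(x), where marginal(x) = Σ_j π_j·f_j(x).
Evaluate each component's likelihood at the observed value:
  p_A = 0.13·(1−0.13)^0 = 0.13·1 = 0.13
  p_B = 0.39·(1−0.39)^0 = 0.39·1 = 0.39
  p_C = 0.41·(1−0.41)^0 = 0.41·1 = 0.41
Multiply by the mixture weights:
  π_A·p_A = 0.38 × 0.13 = 0.0494
  π_B·p_B = 0.08 × 0.39 = 0.0312
  π_C·p_C = 0.54 × 0.41 = 0.2214
Evidence: 0.0494 + 0.0312 + 0.2214 = 0.302
P(Urn C | data) = 0.2214 / 0.302 ≈ 0.7331

0.7331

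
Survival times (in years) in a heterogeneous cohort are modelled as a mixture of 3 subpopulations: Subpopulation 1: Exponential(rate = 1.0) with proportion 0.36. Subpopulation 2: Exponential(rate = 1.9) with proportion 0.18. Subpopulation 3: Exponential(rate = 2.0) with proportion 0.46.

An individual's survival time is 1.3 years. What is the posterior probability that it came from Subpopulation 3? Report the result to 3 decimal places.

The responsibility of component k is w_k f_k(x) divided by Σ_j w_j f_j(x).
Component likelihoods at x = 1.3 years:
  L_1 = 0.272532
  L_2 = 0.160711
  L_3 = 0.148547
Weight by the priors:
  w_1·L_1 = 0.36 × 0.272532 = 0.0981114
  w_2·L_2 = 0.18 × 0.160711 = 0.028928
  w_3·L_3 = 0.46 × 0.148547 = 0.0683317
Sum: 0.0981114 + 0.028928 + 0.0683317 = 0.195371
P(Subpopulation 3 | 1.3 years) ≈ 0.350

0.350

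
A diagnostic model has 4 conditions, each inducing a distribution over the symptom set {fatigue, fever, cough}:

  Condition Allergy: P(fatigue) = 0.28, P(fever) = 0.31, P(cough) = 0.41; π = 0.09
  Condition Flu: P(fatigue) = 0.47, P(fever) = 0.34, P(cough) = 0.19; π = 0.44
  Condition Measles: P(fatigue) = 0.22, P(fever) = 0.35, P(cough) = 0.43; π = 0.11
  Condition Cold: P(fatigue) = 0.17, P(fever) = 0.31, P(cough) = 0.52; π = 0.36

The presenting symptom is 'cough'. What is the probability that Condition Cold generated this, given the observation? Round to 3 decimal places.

The responsibility of component k is π_k f_k(x) divided by Σ_j π_j f_j(x).
Evaluate each component's likelihood at the observed value:
  p_Allergy = P(cough | comp) = 0.41
  p_Flu = P(cough | comp) = 0.19
  p_Measles = P(cough | comp) = 0.43
  p_Cold = P(cough | comp) = 0.52
Prior × likelihood for each component:
  π_Allergy·p_Allergy = 0.09 × 0.41 = 0.0369
  π_Flu·p_Flu = 0.44 × 0.19 = 0.0836
  π_Measles·p_Measles = 0.11 × 0.43 = 0.0473
  π_Cold·p_Cold = 0.36 × 0.52 = 0.1872
Denominator: 0.0369 + 0.0836 + 0.0473 + 0.1872 = 0.355
P(Condition Cold | the observation) ≈ 0.527

0.527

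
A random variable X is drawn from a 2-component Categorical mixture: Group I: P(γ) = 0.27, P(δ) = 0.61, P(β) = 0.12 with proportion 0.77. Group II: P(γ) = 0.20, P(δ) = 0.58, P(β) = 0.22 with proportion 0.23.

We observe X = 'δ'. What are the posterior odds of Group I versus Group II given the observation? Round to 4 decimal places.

Since P(k|x) ∝ π_k f_k(x), the posterior odds are π_i f_i(x) / (π_j f_j(x)).
Evaluate each component's likelihood at the observed value:
  p_I = P(δ | comp) = 0.61
  p_II = P(δ | comp) = 0.58
0.4697 / 0.1334 ≈ 3.5210

3.5210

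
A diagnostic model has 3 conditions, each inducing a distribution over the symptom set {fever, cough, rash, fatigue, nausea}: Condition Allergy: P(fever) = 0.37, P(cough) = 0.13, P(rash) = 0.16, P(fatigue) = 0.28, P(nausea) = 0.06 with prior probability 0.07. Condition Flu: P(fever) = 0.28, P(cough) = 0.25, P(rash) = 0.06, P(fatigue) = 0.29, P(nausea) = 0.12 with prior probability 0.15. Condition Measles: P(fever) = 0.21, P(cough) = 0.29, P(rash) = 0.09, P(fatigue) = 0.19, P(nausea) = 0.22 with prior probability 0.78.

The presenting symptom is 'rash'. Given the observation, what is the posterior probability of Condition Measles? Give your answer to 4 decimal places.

0.7765

By Bayes' theorem, P(k | x) = π_k f_k(x) / Σ_j π_j f_j(x).
Component likelihoods at x = 'rash':
  f_Allergy = 0.16
  f_Flu = 0.06
  f_Measles = 0.09
Prior × likelihood for each component:
  π_Allergy·f_Allergy = 0.07 × 0.16 = 0.0112
  π_Flu·f_Flu = 0.15 × 0.06 = 0.009
  π_Measles·f_Measles = 0.78 × 0.09 = 0.0702
Denominator: 0.0112 + 0.009 + 0.0702 = 0.0904
Responsibility of Condition Measles: 0.0702 / 0.0904 ≈ 0.7765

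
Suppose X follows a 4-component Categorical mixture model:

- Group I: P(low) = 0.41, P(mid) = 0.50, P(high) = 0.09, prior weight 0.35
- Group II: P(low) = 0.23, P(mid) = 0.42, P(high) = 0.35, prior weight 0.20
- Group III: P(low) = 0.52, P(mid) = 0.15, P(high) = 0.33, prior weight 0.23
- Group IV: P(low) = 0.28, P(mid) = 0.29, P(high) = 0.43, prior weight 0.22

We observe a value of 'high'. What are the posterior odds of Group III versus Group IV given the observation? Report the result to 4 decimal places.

0.8023

Only the two components matter; the odds are (P(Z=i) f_i(x)) / (P(Z=j) f_j(x)).
Component likelihoods at x = 'high':
  p_I = 0.09
  p_II = 0.35
  p_III = 0.33
  p_IV = 0.43
0.0759 / 0.0946 ≈ 0.8023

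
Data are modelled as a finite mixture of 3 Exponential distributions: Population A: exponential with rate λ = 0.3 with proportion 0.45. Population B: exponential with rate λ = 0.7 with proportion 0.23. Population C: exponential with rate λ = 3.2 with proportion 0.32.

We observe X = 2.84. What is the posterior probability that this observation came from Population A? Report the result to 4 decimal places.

0.7220

Apply Bayes' rule: the posterior for each component is proportional to its prior times its likelihood at x.
Exponential densities:
  f_A = 0.127968
  f_B = 0.0958784
  f_C = 0.000361644
Prior × likelihood for each component:
  π_A·f_A = 0.45 × 0.127968 = 0.0575857
  π_B·f_B = 0.23 × 0.0958784 = 0.022052
  π_C·f_C = 0.32 × 0.000361644 = 0.000115726
Marginal: 0.0575857 + 0.022052 + 0.000115726 = 0.0797535
P(Population A | the observation) ≈ 0.7220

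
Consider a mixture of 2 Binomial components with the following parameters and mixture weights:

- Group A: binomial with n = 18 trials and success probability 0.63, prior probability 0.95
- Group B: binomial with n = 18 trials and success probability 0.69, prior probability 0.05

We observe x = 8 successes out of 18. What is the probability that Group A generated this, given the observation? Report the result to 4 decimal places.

0.9818

Posterior ∝ prior × likelihood, so P(k | x) ∝ π_k f_k(x); normalise over all components.
Binomial probabilities:
  f_A = C(18,8)·0.63^8·0.37^10 = 43758·0.0248156·4.80858e-05 = 0.0522155
  f_B = C(18,8)·0.69^8·0.31^10 = 43758·0.0513798·8.19628e-06 = 0.0184275
Weight by the priors:
  π_A·f_A = 0.95 × 0.0522155 = 0.0496047
  π_B·f_B = 0.05 × 0.0184275 = 0.000921377
Denominator: 0.0496047 + 0.000921377 = 0.0505261
P(Group A | x) ≈ 0.9818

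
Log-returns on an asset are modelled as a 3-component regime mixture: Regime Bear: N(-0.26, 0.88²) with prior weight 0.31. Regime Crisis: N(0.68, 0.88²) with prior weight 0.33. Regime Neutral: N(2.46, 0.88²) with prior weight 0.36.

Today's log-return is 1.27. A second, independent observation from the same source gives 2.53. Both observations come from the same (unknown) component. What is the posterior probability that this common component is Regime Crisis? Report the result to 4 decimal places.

0.1670

The responsibility of component k is P(Z=k) f_k(x) divided by Σ_j P(Z=j) f_j(x).
Since both observations come from the same component, the likelihood for component k is f_k(x₁)·f_k(x₂).
  L_Bear = [0.100005] × [0.00297653] = 0.000297669
  L_Crisis = [0.362091] × [0.0497433] = 0.0180116
  L_Neutral = [0.181695] × [0.451912] = 0.0821101
Prior × likelihood for each component:
  P(Z=Bear)·L_Bear = 0.31 × 0.000297669 = 9.22773e-05
  P(Z=Crisis)·L_Crisis = 0.33 × 0.0180116 = 0.00594382
  P(Z=Neutral)·L_Neutral = 0.36 × 0.0821101 = 0.0295596
Normaliser: 9.22773e-05 + 0.00594382 + 0.0295596 = 0.0355957
P(Regime Crisis | x₁,x₂) ≈ 0.1670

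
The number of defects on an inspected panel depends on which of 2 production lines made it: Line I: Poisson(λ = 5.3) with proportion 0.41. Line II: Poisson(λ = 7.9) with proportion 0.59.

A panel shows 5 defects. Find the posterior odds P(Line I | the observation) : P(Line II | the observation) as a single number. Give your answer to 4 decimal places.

1.2716

Since P(k|x) ∝ P(Z=k) f_k(x), the posterior odds are P(Z=i) f_i(x) / (P(Z=j) f_j(x)).
Component likelihoods at x = 5 defects:
  L_I = e^(−5.3)·5.3^5/5! = 0.173955
  L_II = e^(−7.9)·7.9^5/5! = 0.0950666
Odds = (0.41/0.59) × (0.173955/0.0950666) = 0.694915 × 1.82982 ≈ 1.2716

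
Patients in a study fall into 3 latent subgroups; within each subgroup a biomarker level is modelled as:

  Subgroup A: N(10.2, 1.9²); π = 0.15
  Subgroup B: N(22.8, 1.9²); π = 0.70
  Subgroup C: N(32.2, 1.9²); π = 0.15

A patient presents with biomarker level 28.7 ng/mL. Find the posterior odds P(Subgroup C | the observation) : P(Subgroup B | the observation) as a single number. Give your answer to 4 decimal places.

Since P(k|x) ∝ w_k f_k(x), the posterior odds are w_i f_i(x) / (w_j f_j(x)).
Normal densities:
  p_A = 5.43594e-22
  p_B = 0.00169153
  p_C = 0.0384857
Posterior odds = (w_C·p_C) / (w_B·p_B) = (0.15·0.0384857) / (0.70·0.00169153) = 0.00577286 / 0.00118407 ≈ 4.8754

4.8754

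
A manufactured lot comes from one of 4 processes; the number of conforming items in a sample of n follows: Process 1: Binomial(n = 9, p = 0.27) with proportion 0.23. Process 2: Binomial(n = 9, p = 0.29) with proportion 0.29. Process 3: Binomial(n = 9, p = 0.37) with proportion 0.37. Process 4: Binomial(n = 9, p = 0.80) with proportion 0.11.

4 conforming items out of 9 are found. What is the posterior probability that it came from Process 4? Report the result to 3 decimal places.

0.011

P(component k | x) = π_k·f_k(x) / marginal(x), where marginal(x) = Σ_j π_j·f_j(x).
Component likelihoods at x = 4 conforming items out of 9:
  f_1 = 0.138816
  f_2 = 0.160788
  f_3 = 0.234358
  f_4 = 0.0165151
Unnormalised posteriors:
  π_1·f_1 = 0.23 × 0.138816 = 0.0319277
  π_2·f_2 = 0.29 × 0.160788 = 0.0466286
  π_3·f_3 = 0.37 × 0.234358 = 0.0867125
  π_4·f_4 = 0.11 × 0.0165151 = 0.00181666
Sum: 0.0319277 + 0.0466286 + 0.0867125 + 0.00181666 = 0.167085
P(Process 4 | x) = 0.00181666 / 0.167085 ≈ 0.011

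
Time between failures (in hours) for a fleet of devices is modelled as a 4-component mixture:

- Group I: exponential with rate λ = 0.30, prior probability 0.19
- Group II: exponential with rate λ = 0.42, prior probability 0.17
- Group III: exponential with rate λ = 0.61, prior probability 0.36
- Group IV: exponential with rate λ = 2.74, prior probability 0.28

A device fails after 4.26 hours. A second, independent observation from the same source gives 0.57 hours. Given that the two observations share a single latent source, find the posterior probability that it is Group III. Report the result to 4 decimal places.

Apply Bayes' rule: the posterior for each component is proportional to its prior times its likelihood at x.
Since both observations come from the same component, the likelihood for component k is f_k(x₁)·f_k(x₂).
  L_I = [0.30·e^(−0.30·4.26) = 0.30·e^(−1.2780) = 0.0835782] × [0.252846] = 0.0211324
  L_II = [0.42·e^(−0.42·4.26) = 0.42·e^(−1.7892) = 0.0701794] × [0.330582] = 0.0232
  L_III = [0.61·e^(−0.61·4.26) = 0.61·e^(−2.5986) = 0.0453704] × [0.43085] = 0.0195478
  L_IV = [2.74·e^(−2.74·4.26) = 2.74·e^(−11.6724) = 2.3361e-05] × [0.574737] = 1.34264e-05
Multiply by the mixture weights:
  P(Z=I)·L_I = 0.19 × 0.0211324 = 0.00401517
  P(Z=II)·L_II = 0.17 × 0.0232 = 0.00394401
  P(Z=III)·L_III = 0.36 × 0.0195478 = 0.00703721
  P(Z=IV)·L_IV = 0.28 × 1.34264e-05 = 3.75941e-06
Normaliser: 0.00401517 + 0.00394401 + 0.00703721 + 3.75941e-06 = 0.0150001
Responsibility of Group III: 0.00703721 / 0.0150001 ≈ 0.4691

0.4691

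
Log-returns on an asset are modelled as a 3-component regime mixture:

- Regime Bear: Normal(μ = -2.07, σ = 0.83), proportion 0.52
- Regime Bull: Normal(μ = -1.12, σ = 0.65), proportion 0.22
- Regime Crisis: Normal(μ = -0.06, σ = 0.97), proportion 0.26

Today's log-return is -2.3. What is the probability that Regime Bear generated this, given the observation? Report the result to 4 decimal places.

0.8780

P(component k | x) = P(Z=k)·f_k(x) / marginal(x), where marginal(x) = Σ_j P(Z=j)·f_j(x).
Component likelihoods at x = -2.3:
  f_Bear = 0.462549
  f_Bull = 0.11813
  f_Crisis = 0.0285853
Multiply by the mixture weights:
  P(Z=Bear)·f_Bear = 0.52 × 0.462549 = 0.240525
  P(Z=Bull)·f_Bull = 0.22 × 0.11813 = 0.0259887
  P(Z=Crisis)·f_Crisis = 0.26 × 0.0285853 = 0.00743218
Sum: 0.240525 + 0.0259887 + 0.00743218 = 0.273946
Responsibility of Regime Bear: 0.240525 / 0.273946 ≈ 0.8780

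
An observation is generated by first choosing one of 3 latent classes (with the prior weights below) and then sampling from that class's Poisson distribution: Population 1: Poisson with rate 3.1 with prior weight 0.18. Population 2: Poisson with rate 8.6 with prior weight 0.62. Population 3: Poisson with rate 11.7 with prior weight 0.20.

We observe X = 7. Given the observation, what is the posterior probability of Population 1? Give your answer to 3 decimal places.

0.048

P(component k | x) = π_k·f_k(x) / marginal(x), where marginal(x) = Σ_j π_j·f_j(x).
Poisson probabilities:
  f_1 = e^(−3.1)·3.1^7/7! = 0.0245917
  f_2 = e^(−8.6)·8.6^7/7! = 0.127094
  f_3 = e^(−11.7)·11.7^7/7! = 0.0493884
Prior × likelihood for each component:
  π_1·f_1 = 0.18 × 0.0245917 = 0.0044265
  π_2·f_2 = 0.62 × 0.127094 = 0.0787985
  π_3·f_3 = 0.20 × 0.0493884 = 0.00987768
Normaliser: 0.0044265 + 0.0787985 + 0.00987768 = 0.0931027
P(Population 1 | the observation) ≈ 0.048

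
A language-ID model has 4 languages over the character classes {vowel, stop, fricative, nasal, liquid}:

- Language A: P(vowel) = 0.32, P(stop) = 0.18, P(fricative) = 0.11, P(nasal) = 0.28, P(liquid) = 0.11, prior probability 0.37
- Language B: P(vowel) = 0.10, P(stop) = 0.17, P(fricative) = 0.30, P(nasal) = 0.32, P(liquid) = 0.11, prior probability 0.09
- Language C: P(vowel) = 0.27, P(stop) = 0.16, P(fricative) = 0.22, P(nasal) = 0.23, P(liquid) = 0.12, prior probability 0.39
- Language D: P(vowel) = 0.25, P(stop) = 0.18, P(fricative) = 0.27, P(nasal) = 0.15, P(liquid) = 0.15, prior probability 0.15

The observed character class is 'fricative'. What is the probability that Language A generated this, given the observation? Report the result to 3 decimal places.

0.210

P(component k | x) = π_k·f_k(x) / marginal(x), where marginal(x) = Σ_j π_j·f_j(x).
Categorical probabilities:
  L_A = 0.11
  L_B = 0.3
  L_C = 0.22
  L_D = 0.27
Prior × likelihood for each component:
  π_A·L_A = 0.37 × 0.11 = 0.0407
  π_B·L_B = 0.09 × 0.3 = 0.027
  π_C·L_C = 0.39 × 0.22 = 0.0858
  π_D·L_D = 0.15 × 0.27 = 0.0405
Denominator: 0.0407 + 0.027 + 0.0858 + 0.0405 = 0.194
So the posterior for Language A is 0.0407 / 0.194 ≈ 0.210.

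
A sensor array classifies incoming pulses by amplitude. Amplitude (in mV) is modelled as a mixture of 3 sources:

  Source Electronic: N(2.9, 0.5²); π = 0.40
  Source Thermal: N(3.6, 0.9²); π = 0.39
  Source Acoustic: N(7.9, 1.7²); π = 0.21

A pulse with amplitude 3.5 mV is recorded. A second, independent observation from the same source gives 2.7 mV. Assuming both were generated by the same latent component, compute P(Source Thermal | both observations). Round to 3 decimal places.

P(component k | x) = P(Z=k)·f_k(x) / marginal(x), where marginal(x) = Σ_j P(Z=j)·f_j(x).
Since both observations come from the same component, the likelihood for component k is f_k(x₁)·f_k(x₂).
  f_Electronic = [0.388372] × [0.73654] = 0.286052
  f_Thermal = [0.440541] × [0.268856] = 0.118442
  f_Acoustic = [0.00823759] × [0.00218145] = 1.79698e-05
Unnormalised posteriors:
  P(Z=Electronic)·f_Electronic = 0.40 × 0.286052 = 0.114421
  P(Z=Thermal)·f_Thermal = 0.39 × 0.118442 = 0.0461925
  P(Z=Acoustic)·f_Acoustic = 0.21 × 1.79698e-05 = 3.77367e-06
Denominator: 0.114421 + 0.0461925 + 3.77367e-06 = 0.160617
P(Source Thermal | x₁,x₂) = 0.0461925 / 0.160617 ≈ 0.288

0.288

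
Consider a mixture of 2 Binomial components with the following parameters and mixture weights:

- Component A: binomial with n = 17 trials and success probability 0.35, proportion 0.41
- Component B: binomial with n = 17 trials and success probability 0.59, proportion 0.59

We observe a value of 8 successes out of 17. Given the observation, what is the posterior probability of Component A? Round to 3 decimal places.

0.403

P(component k | x) = w_k·f_k(x) / marginal(x), where marginal(x) = Σ_j w_j·f_j(x).
Evaluate each component's likelihood at the observed value:
  f_A = 0.113383
  f_B = 0.116857
Weight by the priors:
  w_A·f_A = 0.41 × 0.113383 = 0.0464872
  w_B·f_B = 0.59 × 0.116857 = 0.0689458
Denominator: 0.0464872 + 0.0689458 = 0.115433
P(Component A | the observation) ≈ 0.403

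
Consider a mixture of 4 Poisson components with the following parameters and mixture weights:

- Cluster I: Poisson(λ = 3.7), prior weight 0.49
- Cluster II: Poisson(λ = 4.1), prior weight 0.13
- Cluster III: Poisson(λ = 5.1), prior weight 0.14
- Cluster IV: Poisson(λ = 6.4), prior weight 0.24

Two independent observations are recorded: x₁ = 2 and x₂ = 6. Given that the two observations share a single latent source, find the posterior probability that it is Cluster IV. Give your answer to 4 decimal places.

0.1059

P(component k | x) = π_k·f_k(x) / marginal(x), where marginal(x) = Σ_j π_j·f_j(x).
Since both observations come from the same component, the likelihood for component k is f_k(x₁)·f_k(x₂).
  L_I = [0.169233] × [0.0881025] = 0.0149098
  L_II = [0.139293] × [0.109336] = 0.0152298
  L_III = [0.0792882] × [0.149] = 0.011814
  L_IV = [0.0340287] × [0.158585] = 0.00539645
Unnormalised posteriors:
  π_I·L_I = 0.49 × 0.0149098 = 0.00730581
  π_II·L_II = 0.13 × 0.0152298 = 0.00197987
  π_III·L_III = 0.14 × 0.011814 = 0.00165395
  π_IV·L_IV = 0.24 × 0.00539645 = 0.00129515
Normaliser: 0.00730581 + 0.00197987 + 0.00165395 + 0.00129515 = 0.0122348
So the posterior for Cluster IV is 0.00129515 / 0.0122348 ≈ 0.1059.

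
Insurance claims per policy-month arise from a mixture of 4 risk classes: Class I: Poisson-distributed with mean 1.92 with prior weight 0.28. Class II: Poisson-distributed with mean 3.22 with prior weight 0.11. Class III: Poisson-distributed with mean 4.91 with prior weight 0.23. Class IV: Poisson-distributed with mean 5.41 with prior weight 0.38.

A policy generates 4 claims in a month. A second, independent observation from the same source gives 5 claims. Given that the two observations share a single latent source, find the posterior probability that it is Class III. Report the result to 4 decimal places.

Apply Bayes' rule: the posterior for each component is proportional to its prior times its likelihood at x.
Since both observations come from the same component, the likelihood for component k is f_k(x₁)·f_k(x₂).
  L_I = [e^(−1.92)·1.92^4/4! = 0.0830134] × [0.0318772] = 0.00264623
  L_II = [e^(−3.22)·3.22^4/4! = 0.178972] × [0.115258] = 0.0206278
  L_III = [e^(−4.91)·4.91^4/4! = 0.178537] × [0.175324] = 0.0313018
  L_IV = [e^(−5.41)·5.41^4/4! = 0.159604] × [0.172692] = 0.0275624
Weight by the priors:
  w_I·L_I = 0.28 × 0.00264623 = 0.000740945
  w_II·L_II = 0.11 × 0.0206278 = 0.00226906
  w_III·L_III = 0.23 × 0.0313018 = 0.00719941
  w_IV·L_IV = 0.38 × 0.0275624 = 0.0104737
Normaliser: 0.000740945 + 0.00226906 + 0.00719941 + 0.0104737 = 0.0206831
So the posterior for Class III is 0.00719941 / 0.0206831 ≈ 0.3481.

0.3481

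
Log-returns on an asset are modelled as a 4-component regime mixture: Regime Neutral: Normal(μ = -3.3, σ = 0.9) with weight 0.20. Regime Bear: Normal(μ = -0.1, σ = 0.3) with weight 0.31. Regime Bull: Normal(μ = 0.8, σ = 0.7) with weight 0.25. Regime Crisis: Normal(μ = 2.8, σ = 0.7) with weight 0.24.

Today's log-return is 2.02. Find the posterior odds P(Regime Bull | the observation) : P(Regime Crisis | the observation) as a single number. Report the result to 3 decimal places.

Only the two components matter; the odds are (P(Z=i) f_i(x)) / (P(Z=j) f_j(x)).
Evaluate each component's likelihood at the observed value:
  f_Neutral = (1/(0.9·√(2π)))·exp(−(2.02−-3.3)²/(2·0.9²)) = 0.443269·exp(-17.47062) = 1.14624e-08
  f_Bear = (1/(0.3·√(2π)))·exp(−(2.02−-0.1)²/(2·0.3²)) = 1.329808·exp(-24.96889) = 1.90519e-11
  f_Bull = (1/(0.7·√(2π)))·exp(−(2.02−0.8)²/(2·0.7²)) = 0.569918·exp(-1.51878) = 0.1248
  f_Crisis = (1/(0.7·√(2π)))·exp(−(2.02−2.8)²/(2·0.7²)) = 0.569918·exp(-0.62082) = 0.306334
0.0312001 / 0.0735201 ≈ 0.424

0.424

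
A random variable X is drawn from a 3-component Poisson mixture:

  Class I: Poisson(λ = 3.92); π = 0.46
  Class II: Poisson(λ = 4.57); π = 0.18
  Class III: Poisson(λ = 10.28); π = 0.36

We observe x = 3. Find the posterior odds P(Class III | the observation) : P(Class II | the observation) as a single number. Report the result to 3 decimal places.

Posterior odds = (π_i f_i(x)) / (π_j f_j(x)); the normalising sum cancels.
Component likelihoods at x = 3:
  L_I = e^(−3.92)·3.92^3/3! = 0.199192
  L_II = e^(−4.57)·4.57^3/3! = 0.164768
  L_III = e^(−10.28)·10.28^3/3! = 0.00621271
0.00223657 / 0.0296582 ≈ 0.075

0.075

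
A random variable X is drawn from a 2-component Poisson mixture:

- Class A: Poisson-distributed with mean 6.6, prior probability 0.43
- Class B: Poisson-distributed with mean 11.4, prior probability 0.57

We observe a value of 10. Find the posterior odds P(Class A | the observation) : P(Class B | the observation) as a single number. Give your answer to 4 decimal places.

0.3878

Only the two components matter; the odds are (P(Z=i) f_i(x)) / (P(Z=j) f_j(x)).
Component likelihoods at x = 10:
  L_A = e^(−6.6)·6.6^10/10! = 0.058794
  L_B = e^(−11.4)·11.4^10/10! = 0.114374
0.0252814 / 0.0651933 ≈ 0.3878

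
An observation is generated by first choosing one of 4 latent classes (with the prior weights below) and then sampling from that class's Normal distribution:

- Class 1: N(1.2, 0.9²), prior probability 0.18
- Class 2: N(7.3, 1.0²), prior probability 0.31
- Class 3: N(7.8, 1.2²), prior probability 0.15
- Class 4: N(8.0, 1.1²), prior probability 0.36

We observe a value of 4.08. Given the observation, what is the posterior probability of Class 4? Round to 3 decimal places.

0.126

By Bayes' theorem, P(k | x) = P(Z=k) f_k(x) / Σ_j P(Z=j) f_j(x).
Component likelihoods at x = 4.08:
  p_1 = (1/(0.9·√(2π)))·exp(−(4.08−1.2)²/(2·0.9²)) = 0.443269·exp(-5.12000) = 0.00264899
  p_2 = (1/(1.0·√(2π)))·exp(−(4.08−7.3)²/(2·1.0²)) = 0.398942·exp(-5.18420) = 0.00223584
  p_3 = (1/(1.2·√(2π)))·exp(−(4.08−7.8)²/(2·1.2²)) = 0.332452·exp(-4.80500) = 0.00272235
  p_4 = (1/(1.1·√(2π)))·exp(−(4.08−8.0)²/(2·1.1²)) = 0.362675·exp(-6.34975) = 0.000633658
Unnormalised posteriors:
  P(Z=1)·p_1 = 0.18 × 0.00264899 = 0.000476818
  P(Z=2)·p_2 = 0.31 × 0.00223584 = 0.00069311
  P(Z=3)·p_3 = 0.15 × 0.00272235 = 0.000408352
  P(Z=4)·p_4 = 0.36 × 0.000633658 = 0.000228117
Marginal: 0.000476818 + 0.00069311 + 0.000408352 + 0.000228117 = 0.0018064
P(Class 4 | x) ≈ 0.126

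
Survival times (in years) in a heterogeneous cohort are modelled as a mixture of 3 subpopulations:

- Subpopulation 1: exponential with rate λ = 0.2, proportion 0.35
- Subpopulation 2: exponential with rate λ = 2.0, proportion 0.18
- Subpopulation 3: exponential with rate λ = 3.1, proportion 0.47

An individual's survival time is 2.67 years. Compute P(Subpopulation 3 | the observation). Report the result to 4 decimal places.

0.0086

P(component k | x) = π_k·f_k(x) / marginal(x), where marginal(x) = Σ_j π_j·f_j(x).
Exponential densities:
  L_1 = 0.2·e^(−0.2·2.67) = 0.2·e^(−0.5340) = 0.117251
  L_2 = 2.0·e^(−2.0·2.67) = 2.0·e^(−5.3400) = 0.00959174
  L_3 = 3.1·e^(−3.1·2.67) = 3.1·e^(−8.2770) = 0.000788327
Unnormalised posteriors:
  π_1·L_1 = 0.35 × 0.117251 = 0.0410379
  π_2·L_2 = 0.18 × 0.00959174 = 0.00172651
  π_3·L_3 = 0.47 × 0.000788327 = 0.000370514
Sum: 0.0410379 + 0.00172651 + 0.000370514 = 0.0431349
P(Subpopulation 3 | data) = 0.000370514 / 0.0431349 ≈ 0.0086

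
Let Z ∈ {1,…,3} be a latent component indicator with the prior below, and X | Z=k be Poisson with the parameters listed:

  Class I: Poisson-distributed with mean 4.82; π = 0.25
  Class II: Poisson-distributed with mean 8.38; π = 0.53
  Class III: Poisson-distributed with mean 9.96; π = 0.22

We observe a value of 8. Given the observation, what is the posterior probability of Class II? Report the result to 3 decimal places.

0.650

Apply Bayes' rule: the posterior for each component is proportional to its prior times its likelihood at x.
Evaluate each component's likelihood at the observed value:
  L_I = 0.0582849
  L_II = 0.138371
  L_III = 0.113496
Weight by the priors:
  w_I·L_I = 0.25 × 0.0582849 = 0.0145712
  w_II·L_II = 0.53 × 0.138371 = 0.0733364
  w_III·L_III = 0.22 × 0.113496 = 0.0249692
Denominator: 0.0145712 + 0.0733364 + 0.0249692 = 0.112877
Responsibility of Class II: 0.0733364 / 0.112877 ≈ 0.650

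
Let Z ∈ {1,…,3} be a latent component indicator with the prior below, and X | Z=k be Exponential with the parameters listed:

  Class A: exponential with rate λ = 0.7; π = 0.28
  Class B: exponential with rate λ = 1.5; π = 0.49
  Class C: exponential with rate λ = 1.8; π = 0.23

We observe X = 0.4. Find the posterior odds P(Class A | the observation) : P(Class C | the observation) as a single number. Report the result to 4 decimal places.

Since P(k|x) ∝ π_k f_k(x), the posterior odds are π_i f_i(x) / (π_j f_j(x)).
Component likelihoods at x = 0.4:
  L_A = 0.529049
  L_B = 0.823217
  L_C = 0.876154
Posterior odds = (π_A·L_A) / (π_C·L_C) = (0.28·0.529049) / (0.23·0.876154) = 0.148134 / 0.201515 ≈ 0.7351

0.7351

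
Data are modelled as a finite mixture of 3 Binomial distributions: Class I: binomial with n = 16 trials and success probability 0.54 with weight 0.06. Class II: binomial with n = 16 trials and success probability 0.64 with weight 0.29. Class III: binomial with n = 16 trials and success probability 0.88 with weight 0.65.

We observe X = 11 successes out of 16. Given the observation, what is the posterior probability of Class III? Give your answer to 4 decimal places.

0.2165

The responsibility of component k is P(Z=k) f_k(x) divided by Σ_j P(Z=j) f_j(x).
Evaluate each component's likelihood at the observed value:
  p_I = C(16,11)·0.54^11·0.46^5 = 4368·0.0011385·0.0205963 = 0.102424
  p_II = C(16,11)·0.64^11·0.36^5 = 4368·0.0073787·0.00604662 = 0.194883
  p_III = C(16,11)·0.88^11·0.12^5 = 4368·0.245081·2.48832e-05 = 0.0266378
Prior × likelihood for each component:
  P(Z=I)·p_I = 0.06 × 0.102424 = 0.00614546
  P(Z=II)·p_II = 0.29 × 0.194883 = 0.0565162
  P(Z=III)·p_III = 0.65 × 0.0266378 = 0.0173146
Normaliser: 0.00614546 + 0.0565162 + 0.0173146 = 0.0799762
So the posterior for Class III is 0.0173146 / 0.0799762 ≈ 0.2165.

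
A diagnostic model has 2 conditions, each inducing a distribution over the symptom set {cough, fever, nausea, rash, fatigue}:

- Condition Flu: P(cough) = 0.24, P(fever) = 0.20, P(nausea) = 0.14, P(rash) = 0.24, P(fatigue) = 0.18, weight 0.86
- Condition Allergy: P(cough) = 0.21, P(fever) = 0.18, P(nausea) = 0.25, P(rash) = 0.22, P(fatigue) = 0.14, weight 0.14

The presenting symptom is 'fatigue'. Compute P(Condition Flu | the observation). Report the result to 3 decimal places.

Apply Bayes' rule: the posterior for each component is proportional to its prior times its likelihood at x.
Evaluate each component's likelihood at the observed value:
  f_Flu = 0.18
  f_Allergy = 0.14
Weight by the priors:
  P(Z=Flu)·f_Flu = 0.86 × 0.18 = 0.1548
  P(Z=Allergy)·f_Allergy = 0.14 × 0.14 = 0.0196
Sum: 0.1548 + 0.0196 = 0.1744
P(Condition Flu | data) ≈ 0.888

0.888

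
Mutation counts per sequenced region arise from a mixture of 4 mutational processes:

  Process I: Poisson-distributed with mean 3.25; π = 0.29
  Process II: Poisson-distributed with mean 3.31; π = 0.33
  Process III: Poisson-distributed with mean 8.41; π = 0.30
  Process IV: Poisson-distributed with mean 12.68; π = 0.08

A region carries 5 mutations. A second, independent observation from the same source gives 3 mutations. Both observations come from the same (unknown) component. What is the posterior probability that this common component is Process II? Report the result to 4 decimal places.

Apply Bayes' rule: the posterior for each component is proportional to its prior times its likelihood at x.
Since both observations come from the same component, the likelihood for component k is f_k(x₁)·f_k(x₂).
  L_I = [0.11716] × [0.221841] = 0.0259908
  L_II = [0.120905] × [0.220708] = 0.0266847
  L_III = [0.0780517] × [0.0220709] = 0.00172267
  L_IV = [0.00850278] × [0.00105768] = 8.99318e-06
Unnormalised posteriors:
  P(Z=I)·L_I = 0.29 × 0.0259908 = 0.00753734
  P(Z=II)·L_II = 0.33 × 0.0266847 = 0.00880594
  P(Z=III)·L_III = 0.30 × 0.00172267 = 0.000516801
  P(Z=IV)·L_IV = 0.08 × 8.99318e-06 = 7.19455e-07
Normaliser: 0.00753734 + 0.00880594 + 0.000516801 + 7.19455e-07 = 0.0168608
So the posterior for Process II is 0.00880594 / 0.0168608 ≈ 0.5223.

0.5223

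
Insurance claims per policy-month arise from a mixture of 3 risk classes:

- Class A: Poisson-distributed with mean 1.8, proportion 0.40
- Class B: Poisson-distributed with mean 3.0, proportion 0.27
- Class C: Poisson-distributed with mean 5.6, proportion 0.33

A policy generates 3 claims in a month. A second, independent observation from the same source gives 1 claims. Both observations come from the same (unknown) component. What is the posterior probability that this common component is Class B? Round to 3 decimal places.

0.313

By Bayes' theorem, P(k | x) = π_k f_k(x) / Σ_j π_j f_j(x).
Since both observations come from the same component, the likelihood for component k is f_k(x₁)·f_k(x₂).
  f_A = [e^(−1.8)·1.8^3/3! = 0.160671] × [0.297538] = 0.0478056
  f_B = [e^(−3.0)·3.0^3/3! = 0.224042] × [0.149361] = 0.0334632
  f_C = [e^(−5.6)·5.6^3/3! = 0.108234] × [0.020708] = 0.00224131
Unnormalised posteriors:
  π_A·f_A = 0.40 × 0.0478056 = 0.0191222
  π_B·f_B = 0.27 × 0.0334632 = 0.00903505
  π_C·f_C = 0.33 × 0.00224131 = 0.000739634
Evidence: 0.0191222 + 0.00903505 + 0.000739634 = 0.0288969
So the posterior for Class B is 0.00903505 / 0.0288969 ≈ 0.313.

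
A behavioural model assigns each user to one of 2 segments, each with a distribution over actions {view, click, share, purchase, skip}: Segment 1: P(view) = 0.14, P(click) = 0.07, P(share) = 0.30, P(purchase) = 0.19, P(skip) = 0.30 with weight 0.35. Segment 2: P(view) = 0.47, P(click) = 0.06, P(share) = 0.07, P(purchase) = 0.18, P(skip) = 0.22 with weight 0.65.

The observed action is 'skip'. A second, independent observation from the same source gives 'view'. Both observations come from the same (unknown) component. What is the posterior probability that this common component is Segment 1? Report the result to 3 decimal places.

P(component k | x) = P(Z=k)·f_k(x) / marginal(x), where marginal(x) = Σ_j P(Z=j)·f_j(x).
Since both observations come from the same component, the likelihood for component k is f_k(x₁)·f_k(x₂).
  f_1 = [P(skip | comp) = 0.30] × [0.14] = 0.042
  f_2 = [P(skip | comp) = 0.22] × [0.47] = 0.1034
Weight by the priors:
  P(Z=1)·f_1 = 0.35 × 0.042 = 0.0147
  P(Z=2)·f_2 = 0.65 × 0.1034 = 0.06721
Evidence: 0.0147 + 0.06721 = 0.08191
P(Segment 1 | x₁, x₂) = 0.0147 / 0.08191 ≈ 0.179

0.179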